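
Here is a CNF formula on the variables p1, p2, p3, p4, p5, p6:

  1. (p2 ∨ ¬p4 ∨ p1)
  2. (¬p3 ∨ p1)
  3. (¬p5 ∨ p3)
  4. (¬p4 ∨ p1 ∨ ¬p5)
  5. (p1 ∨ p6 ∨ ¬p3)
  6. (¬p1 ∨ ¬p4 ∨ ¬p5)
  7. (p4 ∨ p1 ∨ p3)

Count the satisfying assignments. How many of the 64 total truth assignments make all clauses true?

22

Split on p1, then p3.
  p1=1, p3=1: p2, p6 free; 3 ways for (p4,p5) × 2^2 = 12.
  p1=1, p3=0: forces p5=0; p2, p4, p6 free → 2^3 = 8.
  p1=0, p3=1: a clause becomes empty — 0.
  p1=0, p3=0: remaining (p2,p4,p5,p6) ∈ {(1,1,0,0); (1,1,0,1)} — 2.
Total: 12 + 8 + 0 + 2 = 22.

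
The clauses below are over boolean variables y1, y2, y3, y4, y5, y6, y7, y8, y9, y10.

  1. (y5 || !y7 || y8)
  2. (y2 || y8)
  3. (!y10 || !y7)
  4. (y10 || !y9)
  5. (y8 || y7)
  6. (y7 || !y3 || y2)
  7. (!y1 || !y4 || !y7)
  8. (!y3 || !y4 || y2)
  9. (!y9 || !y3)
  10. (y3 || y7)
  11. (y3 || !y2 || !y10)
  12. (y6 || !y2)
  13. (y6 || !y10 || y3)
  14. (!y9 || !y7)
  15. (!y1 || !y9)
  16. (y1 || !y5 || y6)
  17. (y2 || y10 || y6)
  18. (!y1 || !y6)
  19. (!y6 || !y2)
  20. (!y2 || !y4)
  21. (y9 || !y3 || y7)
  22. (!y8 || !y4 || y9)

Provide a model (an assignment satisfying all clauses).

y1=False  y2=False  y3=True  y4=False  y5=True  y6=True  y7=True  y8=True  y9=False  y10=False

Check each clause:
  1. (y5 || !y7 || y8) — y8 is true.
  2. (y2 || y8) — y8 is true.
  3. (!y10 || !y7) — !y10 is true.
  4. (!y9 || y10) — !y9 is true.
  5. (y7 || y8) — y8 is true.
  6. (y7 || !y3 || y2) — y7 is true.
  7. (!y7 || !y1 || !y4) — !y4 is true.
  8. (y2 || !y3 || !y4) — !y4 is true.
  9. (!y3 || !y9) — !y9 is true.
  10. (y7 || y3) — y3 is true.
  11. (!y2 || y3 || !y10) — y3 is true.
  12. (!y2 || y6) — !y2 is true.
  13. (y6 || y3 || !y10) — y3 is true.
  14. (!y9 || !y7) — !y9 is true.
  15. (!y1 || !y9) — !y1 is true.
  16. (y1 || y6 || !y5) — y6 is true.
  17. (y6 || y2 || y10) — y6 is true.
  18. (!y1 || !y6) — !y1 is true.
  19. (!y2 || !y6) — !y2 is true.
  20. (!y4 || !y2) — !y4 is true.
  21. (y9 || !y3 || y7) — y7 is true.
  22. (y9 || !y8 || !y4) — !y4 is true.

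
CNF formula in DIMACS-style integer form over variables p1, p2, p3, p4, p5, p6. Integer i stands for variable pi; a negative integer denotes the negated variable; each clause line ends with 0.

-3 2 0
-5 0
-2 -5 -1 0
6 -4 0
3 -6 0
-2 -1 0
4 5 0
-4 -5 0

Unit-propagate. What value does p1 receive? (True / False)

False

(~p5) is a unit clause: p5 = False.
In (p4 \/ p5), p5 is now false; p4 must hold, so p4 = True.
(p6 \/ ~p4): since p4 = True, the clause reduces to (p6). p6 = True.
From (~p6 \/ p3) and p6 = True: p3 = True.
From (~p3 \/ p2) and p3 = True: p2 = True.
From (~p1 \/ ~p2) and p2 = True: p1 = False.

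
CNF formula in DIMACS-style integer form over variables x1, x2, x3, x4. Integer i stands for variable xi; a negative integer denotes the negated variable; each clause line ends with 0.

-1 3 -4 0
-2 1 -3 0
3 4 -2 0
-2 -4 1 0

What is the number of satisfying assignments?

Case analysis on x1 and x2:
  x1=T, x2=T: remaining (x3,x4) ∈ {(T,F); (T,T)} — 2.
  x1=T, x2=F: remaining (x3,x4) ∈ {(F,F); (T,F); (T,T)} — 3.
  x1=F, x2=T: a clause becomes empty — 0.
  x1=F, x2=F: remaining (x3,x4) ∈ {(F,F); (F,T); (T,F); (T,T)} — 4.
Total: 2 + 3 + 0 + 4 = 9.

9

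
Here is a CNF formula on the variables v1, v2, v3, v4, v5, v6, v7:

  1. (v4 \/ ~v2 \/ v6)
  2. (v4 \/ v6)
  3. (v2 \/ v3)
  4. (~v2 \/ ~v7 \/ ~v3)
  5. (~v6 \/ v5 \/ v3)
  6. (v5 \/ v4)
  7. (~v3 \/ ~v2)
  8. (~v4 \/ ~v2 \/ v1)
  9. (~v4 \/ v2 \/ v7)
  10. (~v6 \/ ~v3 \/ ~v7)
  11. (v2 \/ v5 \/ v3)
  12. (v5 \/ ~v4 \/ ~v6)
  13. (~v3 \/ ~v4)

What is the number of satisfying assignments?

Split on v2, then v3.
  v2=T, v3=T: a clause becomes empty — 0.
  v2=T, v3=F: v7 free; 5 ways for (v1,v4,v5,v6) × 2^1 = 10.
  v2=F, v3=T: remaining (v1,v4,v5,v6,v7) ∈ {(F,F,T,T,F); (T,F,T,T,F)} — 2.
  v2=F, v3=F: a clause becomes empty — 0.
Total: 0 + 10 + 2 + 0 = 12.

12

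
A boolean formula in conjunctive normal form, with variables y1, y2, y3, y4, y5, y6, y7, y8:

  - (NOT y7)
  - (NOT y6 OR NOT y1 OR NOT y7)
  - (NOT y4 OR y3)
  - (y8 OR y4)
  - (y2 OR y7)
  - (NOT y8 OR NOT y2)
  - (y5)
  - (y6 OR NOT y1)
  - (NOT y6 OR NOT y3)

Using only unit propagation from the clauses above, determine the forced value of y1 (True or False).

(NOT y7) stands alone — y7 = False.
In (y7 OR y2), y7 is now false; y2 must hold, so y2 = True.
(NOT y2 OR NOT y8) with y2 = True leaves only NOT y8, so y8 = False.
In (y8 OR y4), y8 is now false; y4 must hold, so y4 = True.
(y3 OR NOT y4) with y4 = True leaves only y3, so y3 = True.
(y5) is a unit clause: y5 = True.
(NOT y3 OR NOT y6) with y3 = True leaves only NOT y6, so y6 = False.
(NOT y1 OR y6): since y6 = False, the clause reduces to (NOT y1). y1 = False.

False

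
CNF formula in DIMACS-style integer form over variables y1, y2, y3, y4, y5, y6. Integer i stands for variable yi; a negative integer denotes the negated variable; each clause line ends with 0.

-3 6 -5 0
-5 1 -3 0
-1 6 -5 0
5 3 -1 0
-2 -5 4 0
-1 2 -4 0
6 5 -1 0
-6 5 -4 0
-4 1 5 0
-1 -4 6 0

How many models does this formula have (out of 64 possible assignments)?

Split on y5, then y1.
  y5=1, y1=1: remaining (y2,y3,y4,y6) ∈ {(0,0,0,1); (0,1,0,1); (1,0,1,1); (1,1,1,1)} — 4.
  y5=1, y1=0: y6 free; 3 ways for (y2,y3,y4) × 2^1 = 6.
  y5=0, y1=1: remaining (y2,y3,y4,y6) ∈ {(0,1,0,1); (1,1,0,1)} — 2.
  y5=0, y1=0: forces y4=0; y2, y3, y6 free → 2^3 = 8.
Total: 4 + 6 + 2 + 8 = 20.

20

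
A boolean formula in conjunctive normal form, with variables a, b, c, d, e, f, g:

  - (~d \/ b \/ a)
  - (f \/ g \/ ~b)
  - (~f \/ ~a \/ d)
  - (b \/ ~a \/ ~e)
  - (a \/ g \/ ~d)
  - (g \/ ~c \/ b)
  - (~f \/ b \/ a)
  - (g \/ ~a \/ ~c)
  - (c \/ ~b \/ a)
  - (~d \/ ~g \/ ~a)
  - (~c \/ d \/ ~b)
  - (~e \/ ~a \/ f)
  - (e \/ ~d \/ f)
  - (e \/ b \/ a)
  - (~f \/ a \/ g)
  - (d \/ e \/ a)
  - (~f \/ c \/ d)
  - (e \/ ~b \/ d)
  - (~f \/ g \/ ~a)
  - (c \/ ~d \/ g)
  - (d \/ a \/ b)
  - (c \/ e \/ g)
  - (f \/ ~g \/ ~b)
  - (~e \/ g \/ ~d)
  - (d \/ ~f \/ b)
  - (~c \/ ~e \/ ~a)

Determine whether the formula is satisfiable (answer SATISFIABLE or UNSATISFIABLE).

Try a = False.
Try b = True.
  then c is forced to True.
  then d is forced to True.
  then g is forced to True.
  then f is forced to True.
e is now unconstrained; take e = True.
Every clause has at least one true literal under this assignment.
So a = False, b = True, c = True, d = True, e = True, f = True, g = True is a satisfying assignment.

SATISFIABLE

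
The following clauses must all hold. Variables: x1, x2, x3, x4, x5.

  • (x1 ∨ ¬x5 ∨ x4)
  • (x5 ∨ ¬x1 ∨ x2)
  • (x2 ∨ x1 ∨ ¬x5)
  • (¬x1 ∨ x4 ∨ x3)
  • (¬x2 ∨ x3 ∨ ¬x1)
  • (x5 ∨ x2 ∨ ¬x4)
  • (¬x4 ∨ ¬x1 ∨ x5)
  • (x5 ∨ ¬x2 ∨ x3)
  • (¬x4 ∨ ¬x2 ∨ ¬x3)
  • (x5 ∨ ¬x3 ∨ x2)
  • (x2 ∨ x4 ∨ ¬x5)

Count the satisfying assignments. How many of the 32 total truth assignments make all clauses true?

7

Split on x2, then x5.
  x2=1, x5=1: remaining (x1,x3,x4) ∈ {(0,0,1); (1,1,0)} — 2.
  x2=1, x5=0: remaining (x1,x3,x4) ∈ {(0,1,0); (1,1,0)} — 2.
  x2=0, x5=1: remaining (x1,x3,x4) ∈ {(1,0,1); (1,1,1)} — 2.
  x2=0, x5=0: remaining (x1,x3,x4) ∈ {(0,0,0)} — 1.
Total: 2 + 2 + 2 + 1 = 7.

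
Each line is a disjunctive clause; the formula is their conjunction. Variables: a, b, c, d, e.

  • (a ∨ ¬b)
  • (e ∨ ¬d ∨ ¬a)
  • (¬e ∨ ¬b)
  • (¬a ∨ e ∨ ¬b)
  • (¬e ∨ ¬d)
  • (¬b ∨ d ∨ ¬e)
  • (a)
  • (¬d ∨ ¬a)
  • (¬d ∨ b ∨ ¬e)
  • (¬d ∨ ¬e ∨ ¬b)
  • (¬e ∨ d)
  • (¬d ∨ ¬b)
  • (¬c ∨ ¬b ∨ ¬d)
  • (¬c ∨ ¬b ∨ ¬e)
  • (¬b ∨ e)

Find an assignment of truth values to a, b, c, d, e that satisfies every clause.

a=T, b=F, c=F, d=F, e=F

The clause (a) is unit: a must be True.
The clause (¬d) is unit: d must be False.
(¬e) is a unit clause, so e = False.
Unit propagation: (¬b) forces b = False.
c is now unconstrained; take c = False.
Every clause has at least one true literal under this assignment.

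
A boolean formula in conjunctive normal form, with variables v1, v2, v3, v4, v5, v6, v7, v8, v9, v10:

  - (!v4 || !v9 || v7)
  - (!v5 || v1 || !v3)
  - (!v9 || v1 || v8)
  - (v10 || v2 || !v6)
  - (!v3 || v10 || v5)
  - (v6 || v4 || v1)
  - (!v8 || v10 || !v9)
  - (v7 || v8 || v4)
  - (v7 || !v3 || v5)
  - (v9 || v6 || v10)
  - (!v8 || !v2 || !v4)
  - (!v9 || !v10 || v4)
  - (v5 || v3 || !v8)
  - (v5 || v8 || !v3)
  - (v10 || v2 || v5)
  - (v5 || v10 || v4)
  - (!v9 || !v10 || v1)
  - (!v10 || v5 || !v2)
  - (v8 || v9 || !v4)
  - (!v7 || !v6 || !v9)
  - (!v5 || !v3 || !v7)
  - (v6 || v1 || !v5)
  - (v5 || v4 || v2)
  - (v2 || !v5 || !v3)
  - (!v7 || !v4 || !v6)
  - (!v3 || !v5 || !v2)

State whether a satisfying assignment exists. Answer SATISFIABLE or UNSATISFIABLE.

Pure literal: v1 appears only positively; assign v1 = True.
Set v2 = True and propagate.
Try v3 = False.
Set v4 = False and propagate.
The remaining clauses are satisfied by v5 = True, v6 = True, v7 = True, v8 = True, v9 = False, v10 = False.
So v1=1, v2=1, v3=0, v4=0, v5=1, v6=1, v7=1, v8=1, v9=0, v10=0 is a satisfying assignment.

SATISFIABLE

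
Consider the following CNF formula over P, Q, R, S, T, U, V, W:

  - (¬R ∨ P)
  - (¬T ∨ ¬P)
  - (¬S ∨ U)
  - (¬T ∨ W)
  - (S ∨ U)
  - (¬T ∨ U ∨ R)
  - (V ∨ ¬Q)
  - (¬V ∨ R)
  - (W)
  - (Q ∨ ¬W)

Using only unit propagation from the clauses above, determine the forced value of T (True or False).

(W) stands alone — W = True.
From (¬W ∨ Q) and W = True: Q = True.
In (¬Q ∨ V), ¬Q is now false; V must hold, so V = True.
(¬V ∨ R) with V = True leaves only R, so R = True.
In (P ∨ ¬R), ¬R is now false; P must hold, so P = True.
In (¬P ∨ ¬T), ¬P is now false; ¬T must hold, so T = False.

False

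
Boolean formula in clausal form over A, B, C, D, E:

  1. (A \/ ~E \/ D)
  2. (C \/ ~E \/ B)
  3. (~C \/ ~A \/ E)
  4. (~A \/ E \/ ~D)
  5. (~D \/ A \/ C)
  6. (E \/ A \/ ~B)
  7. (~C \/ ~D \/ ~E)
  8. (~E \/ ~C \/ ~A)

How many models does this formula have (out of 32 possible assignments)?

7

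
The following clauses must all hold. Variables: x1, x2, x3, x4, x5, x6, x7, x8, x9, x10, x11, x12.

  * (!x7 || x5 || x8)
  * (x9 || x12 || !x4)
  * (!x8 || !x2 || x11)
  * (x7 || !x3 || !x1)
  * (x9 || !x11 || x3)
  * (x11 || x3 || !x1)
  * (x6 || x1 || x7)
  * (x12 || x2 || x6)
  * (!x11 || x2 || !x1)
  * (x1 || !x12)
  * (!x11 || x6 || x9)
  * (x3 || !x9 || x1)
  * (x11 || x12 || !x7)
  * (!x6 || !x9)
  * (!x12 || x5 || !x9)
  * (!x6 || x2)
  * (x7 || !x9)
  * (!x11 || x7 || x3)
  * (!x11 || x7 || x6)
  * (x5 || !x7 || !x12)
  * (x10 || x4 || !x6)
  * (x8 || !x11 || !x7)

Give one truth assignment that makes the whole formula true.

x1=1, x2=0, x3=1, x4=1, x5=1, x6=0, x7=1, x8=1, x9=1, x10=1, x11=0, x12=1

Check each clause:
  1. (!x7 || x8 || x5) — x8 is true.
  2. (x12 || !x4 || x9) — x9 is true.
  3. (!x8 || !x2 || x11) — !x2 is true.
  4. (x7 || !x3 || !x1) — x7 is true.
  5. (x3 || x9 || !x11) — x9 is true.
  6. (x11 || !x1 || x3) — x3 is true.
  7. (x1 || x6 || x7) — x1 is true.
  8. (x2 || x12 || x6) — x12 is true.
  9. (!x1 || x2 || !x11) — !x11 is true.
  10. (!x12 || x1) — x1 is true.
  11. (x6 || x9 || !x11) — x9 is true.
  12. (!x9 || x1 || x3) — x1 is true.
  13. (x12 || !x7 || x11) — x12 is true.
  14. (!x9 || !x6) — !x6 is true.
  15. (!x12 || x5 || !x9) — x5 is true.
  16. (x2 || !x6) — !x6 is true.
  17. (!x9 || x7) — x7 is true.
  18. (x3 || x7 || !x11) — x3 is true.
  19. (!x11 || x6 || x7) — !x11 is true.
  20. (!x7 || x5 || !x12) — x5 is true.
  21. (x10 || !x6 || x4) — x10 is true.
  22. (!x11 || !x7 || x8) — x8 is true.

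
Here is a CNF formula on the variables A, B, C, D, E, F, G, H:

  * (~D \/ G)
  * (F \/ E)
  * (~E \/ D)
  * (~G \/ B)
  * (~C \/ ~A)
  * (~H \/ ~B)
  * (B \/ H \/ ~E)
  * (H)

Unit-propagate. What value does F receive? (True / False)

True

(H) stands alone — H = True.
(~H \/ ~B) with H = True leaves only ~B, so B = False.
(~G \/ B): since B = False, the clause reduces to (~G). G = False.
From (~D \/ G) and G = False: D = False.
(D \/ ~E): since D = False, the clause reduces to (~E). E = False.
From (E \/ F) and E = False: F = True.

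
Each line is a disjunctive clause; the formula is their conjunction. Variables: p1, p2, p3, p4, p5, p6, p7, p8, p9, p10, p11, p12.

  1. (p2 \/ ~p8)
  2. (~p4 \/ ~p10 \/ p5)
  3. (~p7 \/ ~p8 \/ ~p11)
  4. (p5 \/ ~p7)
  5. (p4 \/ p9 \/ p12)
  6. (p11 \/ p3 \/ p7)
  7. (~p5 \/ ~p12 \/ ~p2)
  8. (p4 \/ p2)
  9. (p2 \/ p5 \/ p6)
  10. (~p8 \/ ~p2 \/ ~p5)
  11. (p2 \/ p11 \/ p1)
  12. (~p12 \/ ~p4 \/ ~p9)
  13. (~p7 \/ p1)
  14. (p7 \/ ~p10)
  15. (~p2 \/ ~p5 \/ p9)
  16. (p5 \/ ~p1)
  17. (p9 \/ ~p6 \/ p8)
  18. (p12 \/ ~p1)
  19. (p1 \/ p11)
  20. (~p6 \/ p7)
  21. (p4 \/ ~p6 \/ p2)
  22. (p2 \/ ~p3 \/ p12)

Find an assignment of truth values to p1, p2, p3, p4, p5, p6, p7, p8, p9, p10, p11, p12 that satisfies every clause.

Set p1 = True and propagate.
  then p5 is forced to True.
  then p12 is forced to True.
  then p2 is forced to False.
  then p8 is forced to False.
  then p4 is forced to True.
  then p9 is forced to False.
  then p6 is forced to False.
Try p3 = False.
Try p7 = True.
p10, p11 are now unconstrained; take p10 = True, p11 = False.
Every clause has at least one true literal under this assignment.

p1 = True, p2 = False, p3 = False, p4 = True, p5 = True, p6 = False, p7 = True, p8 = False, p9 = False, p10 = True, p11 = False, p12 = True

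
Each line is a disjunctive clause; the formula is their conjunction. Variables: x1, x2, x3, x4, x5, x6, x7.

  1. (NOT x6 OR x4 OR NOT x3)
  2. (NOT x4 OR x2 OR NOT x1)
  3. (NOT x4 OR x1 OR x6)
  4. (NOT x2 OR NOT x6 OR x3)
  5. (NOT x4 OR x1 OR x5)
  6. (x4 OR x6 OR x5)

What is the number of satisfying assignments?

Split on x4, then x6.
  x4=T, x6=T: x7 free; 5 ways for (x1,x2,x3,x5) × 2^1 = 10.
  x4=T, x6=F: forces x1=T; x2=T; x3, x5, x7 free → 2^3 = 8.
  x4=F, x6=T: forces x2=F; x3=F; x1, x5, x7 free → 2^3 = 8.
  x4=F, x6=F: forces x5=T; x1, x2, x3, x7 free → 2^4 = 16.
Total: 10 + 8 + 8 + 16 = 42.

42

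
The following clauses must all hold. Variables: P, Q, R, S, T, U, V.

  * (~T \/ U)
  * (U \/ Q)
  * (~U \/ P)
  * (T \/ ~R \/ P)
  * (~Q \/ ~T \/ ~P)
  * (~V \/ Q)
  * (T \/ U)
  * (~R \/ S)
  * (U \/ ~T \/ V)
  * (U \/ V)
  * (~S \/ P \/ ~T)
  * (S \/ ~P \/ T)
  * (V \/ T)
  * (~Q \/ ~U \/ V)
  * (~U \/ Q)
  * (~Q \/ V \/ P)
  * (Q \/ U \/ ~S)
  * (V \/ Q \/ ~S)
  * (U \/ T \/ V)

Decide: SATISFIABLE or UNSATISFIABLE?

SATISFIABLE

R occurs only negated in the remaining clauses — set R = False.
Set P = True and propagate.
Branch on Q: take Q = True.
  then T is forced to False.
  then U is forced to True.
  then S is forced to True.
  then V is forced to True.
Every clause has at least one true literal under this assignment.
So P=1, Q=1, R=0, S=1, T=0, U=1, V=1 is a satisfying assignment.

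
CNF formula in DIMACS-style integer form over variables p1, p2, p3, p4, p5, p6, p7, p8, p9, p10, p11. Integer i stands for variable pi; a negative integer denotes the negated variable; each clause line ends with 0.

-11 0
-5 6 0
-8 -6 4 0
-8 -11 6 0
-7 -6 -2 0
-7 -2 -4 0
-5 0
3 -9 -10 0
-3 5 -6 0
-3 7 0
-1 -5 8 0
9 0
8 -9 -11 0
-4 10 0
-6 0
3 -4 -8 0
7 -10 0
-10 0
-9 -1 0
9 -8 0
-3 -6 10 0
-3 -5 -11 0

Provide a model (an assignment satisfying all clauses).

p1 = F  p2 = F  p3 = T  p4 = F  p5 = F  p6 = F  p7 = T  p8 = T  p9 = T  p10 = F  p11 = F

The clause (¬p11) is unit: p11 must be False.
(¬p5) is a unit clause, so p5 = False.
The clause (p9) is unit: p9 must be True.
The clause (¬p6) is unit: p6 must be False.
Unit propagation: (¬p10) forces p10 = False.
(¬p4) is a unit clause, so p4 = False.
(¬p1) is a unit clause, so p1 = False.
p7 occurs only positively in the remaining clauses — set p7 = True.
p2, p3, p8 are now unconstrained; take p2 = False, p3 = True, p8 = True.
Every clause has at least one true literal under this assignment.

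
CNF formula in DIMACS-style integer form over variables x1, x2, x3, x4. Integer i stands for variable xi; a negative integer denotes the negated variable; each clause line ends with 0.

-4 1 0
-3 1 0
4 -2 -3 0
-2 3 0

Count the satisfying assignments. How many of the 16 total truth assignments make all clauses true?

6

The models are:
  x1=F x2=F x3=F x4=F
  x1=T x2=F x3=F x4=F
  x1=T x2=F x3=F x4=T
  x1=T x2=F x3=T x4=F
  x1=T x2=F x3=T x4=T
  x1=T x2=T x3=T x4=T
That's 6 in total.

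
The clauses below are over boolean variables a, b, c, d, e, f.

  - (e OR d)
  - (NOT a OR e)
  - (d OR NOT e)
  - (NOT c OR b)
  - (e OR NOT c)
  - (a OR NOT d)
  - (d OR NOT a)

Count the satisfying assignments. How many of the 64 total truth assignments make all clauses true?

6

Satisfying assignments:
  a=1 b=0 c=0 d=1 e=1 f=0
  a=1 b=0 c=0 d=1 e=1 f=1
  a=1 b=1 c=0 d=1 e=1 f=0
  a=1 b=1 c=0 d=1 e=1 f=1
  a=1 b=1 c=1 d=1 e=1 f=0
  a=1 b=1 c=1 d=1 e=1 f=1
That's 6 in total.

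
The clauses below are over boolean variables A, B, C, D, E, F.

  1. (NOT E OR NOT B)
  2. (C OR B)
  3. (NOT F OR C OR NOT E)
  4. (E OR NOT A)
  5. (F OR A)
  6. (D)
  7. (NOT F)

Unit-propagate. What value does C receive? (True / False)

True

(D) is a unit clause: D = True.
(NOT F) stands alone — F = False.
(F OR A) with F = False leaves only A, so A = True.
(E OR NOT A) with A = True leaves only E, so E = True.
(NOT E OR NOT B): since E = True, the clause reduces to (NOT B). B = False.
From (B OR C) and B = False: C = True.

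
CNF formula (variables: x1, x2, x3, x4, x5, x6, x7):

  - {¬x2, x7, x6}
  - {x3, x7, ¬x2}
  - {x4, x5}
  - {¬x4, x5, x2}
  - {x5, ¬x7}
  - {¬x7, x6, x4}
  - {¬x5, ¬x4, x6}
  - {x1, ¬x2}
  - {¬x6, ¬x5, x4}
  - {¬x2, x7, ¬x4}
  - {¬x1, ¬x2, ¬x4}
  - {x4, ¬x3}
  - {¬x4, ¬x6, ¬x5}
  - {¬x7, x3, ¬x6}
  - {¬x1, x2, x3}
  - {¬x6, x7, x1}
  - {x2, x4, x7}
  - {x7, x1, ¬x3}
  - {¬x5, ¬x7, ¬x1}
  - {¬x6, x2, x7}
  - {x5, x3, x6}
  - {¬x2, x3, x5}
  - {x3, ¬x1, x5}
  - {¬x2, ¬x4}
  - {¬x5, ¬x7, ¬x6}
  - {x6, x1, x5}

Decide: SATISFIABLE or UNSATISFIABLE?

UNSATISFIABLE

x5 = True:
  x7 = True:
    propagation gives x1=False, x2=False, x6=False, x4=True; an empty clause results — contradiction.
  x7 = False:
    x2 = True:
      propagation gives x6=True, x3=True, x1=True; contradiction.
    x2 = False:
      propagation gives x4=True, x6=True; contradiction.
x5 = False:
  propagation gives x4=True, x2=True; an empty clause results — contradiction.
Every branch closes, so no satisfying assignment exists.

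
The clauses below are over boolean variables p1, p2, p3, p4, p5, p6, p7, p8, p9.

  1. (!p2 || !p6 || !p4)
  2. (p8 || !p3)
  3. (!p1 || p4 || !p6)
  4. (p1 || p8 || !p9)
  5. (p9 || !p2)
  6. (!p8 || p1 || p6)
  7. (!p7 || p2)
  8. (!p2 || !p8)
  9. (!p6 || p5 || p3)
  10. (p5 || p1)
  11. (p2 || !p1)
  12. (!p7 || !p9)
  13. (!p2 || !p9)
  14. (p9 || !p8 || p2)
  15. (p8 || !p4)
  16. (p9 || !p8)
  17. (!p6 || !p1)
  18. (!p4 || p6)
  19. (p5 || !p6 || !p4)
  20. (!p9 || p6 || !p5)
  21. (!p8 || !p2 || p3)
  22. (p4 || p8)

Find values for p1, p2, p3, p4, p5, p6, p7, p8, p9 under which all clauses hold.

p7 occurs only negated in the remaining clauses — set p7 = False.
Try p1 = False.
  then p5 is forced to True.
Branch on p2: take p2 = False.
Branch on p3: take p3 = True.
  then p8 is forced to True.
  then p6 is forced to True.
  then p9 is forced to True.
p4 is now unconstrained; take p4 = True.

p1=False, p2=False, p3=True, p4=True, p5=True, p6=True, p7=False, p8=True, p9=True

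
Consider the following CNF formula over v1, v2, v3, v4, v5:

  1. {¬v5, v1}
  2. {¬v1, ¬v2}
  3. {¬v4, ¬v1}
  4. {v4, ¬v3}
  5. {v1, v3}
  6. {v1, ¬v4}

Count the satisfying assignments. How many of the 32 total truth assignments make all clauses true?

Satisfying assignments:
  v1=1 v2=0 v3=0 v4=0 v5=0
  v1=1 v2=0 v3=0 v4=0 v5=1
Count: 2.

2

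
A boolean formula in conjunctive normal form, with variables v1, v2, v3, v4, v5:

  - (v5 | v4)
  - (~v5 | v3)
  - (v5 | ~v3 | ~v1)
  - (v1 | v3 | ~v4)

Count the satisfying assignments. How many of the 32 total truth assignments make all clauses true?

12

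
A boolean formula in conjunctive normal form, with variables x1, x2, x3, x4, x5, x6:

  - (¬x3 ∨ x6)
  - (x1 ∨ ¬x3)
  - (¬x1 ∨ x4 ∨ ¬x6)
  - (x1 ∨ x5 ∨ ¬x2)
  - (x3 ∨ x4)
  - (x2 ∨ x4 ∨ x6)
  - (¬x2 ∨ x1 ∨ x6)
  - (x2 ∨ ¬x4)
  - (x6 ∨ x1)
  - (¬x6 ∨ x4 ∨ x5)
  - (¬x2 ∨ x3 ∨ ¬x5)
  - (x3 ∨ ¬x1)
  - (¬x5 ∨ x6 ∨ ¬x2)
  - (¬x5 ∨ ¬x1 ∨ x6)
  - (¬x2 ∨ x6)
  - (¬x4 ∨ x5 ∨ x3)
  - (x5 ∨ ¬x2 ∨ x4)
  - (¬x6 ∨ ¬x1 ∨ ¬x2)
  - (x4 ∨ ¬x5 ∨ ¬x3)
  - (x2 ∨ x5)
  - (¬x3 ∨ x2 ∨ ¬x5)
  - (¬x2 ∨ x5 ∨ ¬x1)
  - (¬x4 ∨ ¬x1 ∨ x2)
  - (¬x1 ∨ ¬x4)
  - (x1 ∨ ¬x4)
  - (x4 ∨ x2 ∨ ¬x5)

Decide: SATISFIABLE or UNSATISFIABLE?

UNSATISFIABLE

x2 = True:
  propagation gives x6=True, x1=False, x3=False, x5=True; an empty clause results — contradiction.
x2 = False:
  propagation gives x4=False, x3=True, x6=True, x1=True; an empty clause results — contradiction.
Every branch closes, so no satisfying assignment exists.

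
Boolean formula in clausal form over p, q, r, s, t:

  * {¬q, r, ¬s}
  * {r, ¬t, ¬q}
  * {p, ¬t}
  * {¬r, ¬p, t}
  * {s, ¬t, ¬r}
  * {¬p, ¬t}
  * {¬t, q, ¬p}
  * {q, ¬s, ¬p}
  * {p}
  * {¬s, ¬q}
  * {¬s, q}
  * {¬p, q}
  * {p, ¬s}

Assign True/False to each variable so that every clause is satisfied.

p = T, q = T, r = F, s = F, t = F

Check each clause:
  1. {r, ¬s, ¬q} — ¬s is true.
  2. {¬t, ¬q, r} — ¬t is true.
  3. {p, ¬t} — p is true.
  4. {t, ¬r, ¬p} — ¬r is true.
  5. {¬r, ¬t, s} — ¬t is true.
  6. {¬p, ¬t} — ¬t is true.
  7. {¬p, ¬t, q} — q is true.
  8. {¬p, q, ¬s} — q is true.
  9. {p} — p is true.
  10. {¬s, ¬q} — ¬s is true.
  11. {q, ¬s} — q is true.
  12. {¬p, q} — q is true.
  13. {p, ¬s} — p is true.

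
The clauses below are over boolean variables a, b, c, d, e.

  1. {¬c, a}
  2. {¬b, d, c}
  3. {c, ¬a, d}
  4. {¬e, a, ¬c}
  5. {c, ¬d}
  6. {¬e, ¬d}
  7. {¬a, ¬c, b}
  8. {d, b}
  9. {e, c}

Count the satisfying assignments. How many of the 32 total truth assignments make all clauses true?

The models are:
  a=1 b=1 c=1 d=0 e=0
  a=1 b=1 c=1 d=0 e=1
  a=1 b=1 c=1 d=1 e=0
That's 3 in total.

3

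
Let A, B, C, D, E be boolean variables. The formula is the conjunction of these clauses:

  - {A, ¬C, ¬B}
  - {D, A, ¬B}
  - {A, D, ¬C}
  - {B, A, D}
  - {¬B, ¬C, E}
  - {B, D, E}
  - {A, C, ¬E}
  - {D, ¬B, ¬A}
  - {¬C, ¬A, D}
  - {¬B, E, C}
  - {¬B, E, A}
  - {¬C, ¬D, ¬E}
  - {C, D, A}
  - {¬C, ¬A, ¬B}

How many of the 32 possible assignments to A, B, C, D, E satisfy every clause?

7

The models are:
  A=0 B=0 C=0 D=1 E=0
  A=0 B=0 C=1 D=1 E=0
  A=1 B=0 C=0 D=0 E=1
  A=1 B=0 C=0 D=1 E=0
  A=1 B=0 C=0 D=1 E=1
  A=1 B=0 C=1 D=1 E=0
  A=1 B=1 C=0 D=1 E=1
Count: 7.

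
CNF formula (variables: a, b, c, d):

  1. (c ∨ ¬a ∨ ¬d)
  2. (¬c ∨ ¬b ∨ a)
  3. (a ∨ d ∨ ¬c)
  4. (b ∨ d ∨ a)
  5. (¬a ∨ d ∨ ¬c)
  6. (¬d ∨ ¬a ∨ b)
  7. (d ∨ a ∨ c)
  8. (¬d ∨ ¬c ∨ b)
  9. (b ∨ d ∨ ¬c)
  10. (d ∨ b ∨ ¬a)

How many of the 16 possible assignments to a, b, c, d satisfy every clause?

The models are:
  a=F b=F c=F d=T
  a=F b=T c=F d=T
  a=T b=T c=F d=F
  a=T b=T c=T d=T
Count: 4.

4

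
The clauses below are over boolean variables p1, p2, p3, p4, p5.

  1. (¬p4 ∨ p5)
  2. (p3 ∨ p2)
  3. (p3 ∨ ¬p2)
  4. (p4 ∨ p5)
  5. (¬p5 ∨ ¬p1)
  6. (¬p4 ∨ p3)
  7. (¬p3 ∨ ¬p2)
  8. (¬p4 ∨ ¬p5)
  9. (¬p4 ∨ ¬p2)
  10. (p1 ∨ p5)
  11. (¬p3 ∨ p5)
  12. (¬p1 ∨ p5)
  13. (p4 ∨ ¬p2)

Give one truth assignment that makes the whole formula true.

Try p1 = False.
  then p5 is forced to True.
  then p4 is forced to False.
  then p2 is forced to False.
  then p3 is forced to True.

p1=F, p2=F, p3=T, p4=F, p5=T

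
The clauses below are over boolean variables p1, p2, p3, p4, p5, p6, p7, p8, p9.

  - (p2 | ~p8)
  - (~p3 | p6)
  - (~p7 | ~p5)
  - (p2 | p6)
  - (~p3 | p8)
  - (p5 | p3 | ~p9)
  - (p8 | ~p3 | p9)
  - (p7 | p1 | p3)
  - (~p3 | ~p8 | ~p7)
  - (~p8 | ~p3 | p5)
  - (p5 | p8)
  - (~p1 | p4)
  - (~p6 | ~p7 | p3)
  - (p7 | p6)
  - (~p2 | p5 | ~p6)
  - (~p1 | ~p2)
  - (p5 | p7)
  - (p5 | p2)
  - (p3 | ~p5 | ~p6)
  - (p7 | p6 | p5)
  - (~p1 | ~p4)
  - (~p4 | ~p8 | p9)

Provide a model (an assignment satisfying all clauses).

Set p1 = False and propagate.
Branch on p2: take p2 = True.
Branch on p3: take p3 = True.
  then p6 is forced to True.
  then p8 is forced to True.
  then p7 is forced to False.
  then p5 is forced to True.
For the remaining variables, p4 = False, p9 = True works.

p1=0  p2=1  p3=1  p4=0  p5=1  p6=1  p7=0  p8=1  p9=1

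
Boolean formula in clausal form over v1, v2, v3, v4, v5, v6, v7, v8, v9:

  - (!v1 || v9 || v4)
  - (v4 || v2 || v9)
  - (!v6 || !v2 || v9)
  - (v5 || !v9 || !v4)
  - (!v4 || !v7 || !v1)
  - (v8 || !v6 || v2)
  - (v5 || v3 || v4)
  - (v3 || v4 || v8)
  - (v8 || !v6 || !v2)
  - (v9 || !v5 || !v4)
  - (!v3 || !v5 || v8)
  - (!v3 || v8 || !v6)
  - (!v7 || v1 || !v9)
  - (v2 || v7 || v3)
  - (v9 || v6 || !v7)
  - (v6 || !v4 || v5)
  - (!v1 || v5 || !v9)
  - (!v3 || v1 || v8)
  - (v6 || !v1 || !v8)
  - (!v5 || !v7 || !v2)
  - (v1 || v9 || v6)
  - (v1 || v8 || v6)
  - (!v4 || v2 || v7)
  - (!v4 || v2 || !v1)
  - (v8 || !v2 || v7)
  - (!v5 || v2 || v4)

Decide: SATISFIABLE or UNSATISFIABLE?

SATISFIABLE

Set v1 = False and propagate.
Try v2 = True.
For the remaining variables, v3 = True, v4 = False, v5 = False, v6 = True, v7 = False, v8 = True, v9 = True works.
So v1 = F, v2 = T, v3 = T, v4 = F, v5 = F, v6 = T, v7 = F, v8 = T, v9 = T is a satisfying assignment.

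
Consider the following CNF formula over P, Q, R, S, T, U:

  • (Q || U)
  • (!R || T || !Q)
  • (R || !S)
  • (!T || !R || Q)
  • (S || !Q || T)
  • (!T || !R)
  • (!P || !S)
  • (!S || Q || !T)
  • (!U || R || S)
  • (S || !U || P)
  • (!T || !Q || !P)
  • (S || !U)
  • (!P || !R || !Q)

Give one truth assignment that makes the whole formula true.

P = False  Q = True  R = False  S = False  T = True  U = False

Check each clause:
  1. (Q || U) — Q is true.
  2. (T || !R || !Q) — !R is true.
  3. (!S || R) — !S is true.
  4. (!R || Q || !T) — Q is true.
  5. (!Q || T || S) — T is true.
  6. (!R || !T) — !R is true.
  7. (!S || !P) — !S is true.
  8. (!S || !T || Q) — Q is true.
  9. (!U || R || S) — !U is true.
  10. (P || S || !U) — !U is true.
  11. (!T || !Q || !P) — !P is true.
  12. (S || !U) — !U is true.
  13. (!R || !Q || !P) — !R is true.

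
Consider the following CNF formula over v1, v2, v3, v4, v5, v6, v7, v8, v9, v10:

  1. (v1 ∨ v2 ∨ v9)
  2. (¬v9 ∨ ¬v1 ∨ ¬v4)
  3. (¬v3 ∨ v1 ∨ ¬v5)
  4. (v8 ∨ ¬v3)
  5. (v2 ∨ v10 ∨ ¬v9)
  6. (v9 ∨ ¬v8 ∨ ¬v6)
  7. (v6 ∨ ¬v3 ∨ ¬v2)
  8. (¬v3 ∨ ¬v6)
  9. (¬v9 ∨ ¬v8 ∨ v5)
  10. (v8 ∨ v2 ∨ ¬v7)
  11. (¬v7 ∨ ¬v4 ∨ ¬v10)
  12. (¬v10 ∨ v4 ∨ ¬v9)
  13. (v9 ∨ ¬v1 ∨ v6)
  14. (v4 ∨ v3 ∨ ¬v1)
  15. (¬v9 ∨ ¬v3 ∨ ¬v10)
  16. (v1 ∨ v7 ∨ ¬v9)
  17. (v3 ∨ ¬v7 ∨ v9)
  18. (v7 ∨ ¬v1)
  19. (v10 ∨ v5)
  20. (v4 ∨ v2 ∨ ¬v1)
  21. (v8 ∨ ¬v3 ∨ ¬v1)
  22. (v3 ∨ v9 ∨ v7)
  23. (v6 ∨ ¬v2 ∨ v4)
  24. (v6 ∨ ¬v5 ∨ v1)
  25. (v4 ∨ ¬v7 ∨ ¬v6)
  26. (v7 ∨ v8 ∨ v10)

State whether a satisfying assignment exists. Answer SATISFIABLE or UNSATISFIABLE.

Set v1 = False and propagate.
Try v2 = True.
The remaining clauses are satisfied by v3 = False, v4 = True, v5 = True, v6 = True, v7 = True, v8 = True, v9 = True, v10 = False.
Every clause has at least one true literal under this assignment.
So v1=F, v2=T, v3=F, v4=T, v5=T, v6=T, v7=T, v8=T, v9=T, v10=F is a satisfying assignment.

SATISFIABLE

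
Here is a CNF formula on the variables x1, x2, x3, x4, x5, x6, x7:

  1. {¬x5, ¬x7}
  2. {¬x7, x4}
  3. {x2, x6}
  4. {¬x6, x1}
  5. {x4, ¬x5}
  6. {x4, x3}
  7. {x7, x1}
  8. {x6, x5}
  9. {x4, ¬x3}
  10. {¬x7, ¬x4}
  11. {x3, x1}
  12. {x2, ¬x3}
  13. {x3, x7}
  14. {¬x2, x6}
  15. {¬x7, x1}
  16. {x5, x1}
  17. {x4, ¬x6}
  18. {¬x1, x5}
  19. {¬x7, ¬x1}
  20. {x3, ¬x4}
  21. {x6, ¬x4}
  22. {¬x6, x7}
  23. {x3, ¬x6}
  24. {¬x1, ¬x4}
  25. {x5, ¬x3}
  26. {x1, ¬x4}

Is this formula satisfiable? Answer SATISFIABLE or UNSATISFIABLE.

UNSATISFIABLE

x4 = True:
  propagation gives x7=False, x1=True; an empty clause results — contradiction.
x4 = False:
  propagation gives x7=False, x5=False, x3=True; an empty clause results — contradiction.
Every branch closes, so no satisfying assignment exists.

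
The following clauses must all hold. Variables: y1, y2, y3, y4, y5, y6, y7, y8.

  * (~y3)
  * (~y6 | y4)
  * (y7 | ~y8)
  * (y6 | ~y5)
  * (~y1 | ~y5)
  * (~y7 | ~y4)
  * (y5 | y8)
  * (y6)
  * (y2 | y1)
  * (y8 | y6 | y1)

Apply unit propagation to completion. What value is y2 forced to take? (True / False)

(~y3) stands alone — y3 = False.
(y6) stands alone — y6 = True.
In (~y6 | y4), ~y6 is now false; y4 must hold, so y4 = True.
(~y7 | ~y4) with y4 = True leaves only ~y7, so y7 = False.
From (y7 | ~y8) and y7 = False: y8 = False.
(y8 | y5) with y8 = False leaves only y5, so y5 = True.
From (~y5 | ~y1) and y5 = True: y1 = False.
(y1 | y2): since y1 = False, the clause reduces to (y2). y2 = True.

True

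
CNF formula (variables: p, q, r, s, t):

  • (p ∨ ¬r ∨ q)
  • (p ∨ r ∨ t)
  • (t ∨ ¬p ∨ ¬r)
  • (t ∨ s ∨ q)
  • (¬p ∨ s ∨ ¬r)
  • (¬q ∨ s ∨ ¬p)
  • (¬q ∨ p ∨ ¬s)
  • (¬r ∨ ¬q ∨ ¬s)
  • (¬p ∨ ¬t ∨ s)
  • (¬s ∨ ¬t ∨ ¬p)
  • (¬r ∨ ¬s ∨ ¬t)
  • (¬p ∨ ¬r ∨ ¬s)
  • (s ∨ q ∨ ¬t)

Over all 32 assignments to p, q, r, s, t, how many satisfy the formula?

Satisfying assignments:
  p=0 q=0 r=0 s=1 t=1
  p=0 q=1 r=0 s=0 t=1
  p=0 q=1 r=1 s=0 t=0
  p=0 q=1 r=1 s=0 t=1
  p=1 q=0 r=0 s=1 t=0
  p=1 q=1 r=0 s=1 t=0
That's 6 in total.

6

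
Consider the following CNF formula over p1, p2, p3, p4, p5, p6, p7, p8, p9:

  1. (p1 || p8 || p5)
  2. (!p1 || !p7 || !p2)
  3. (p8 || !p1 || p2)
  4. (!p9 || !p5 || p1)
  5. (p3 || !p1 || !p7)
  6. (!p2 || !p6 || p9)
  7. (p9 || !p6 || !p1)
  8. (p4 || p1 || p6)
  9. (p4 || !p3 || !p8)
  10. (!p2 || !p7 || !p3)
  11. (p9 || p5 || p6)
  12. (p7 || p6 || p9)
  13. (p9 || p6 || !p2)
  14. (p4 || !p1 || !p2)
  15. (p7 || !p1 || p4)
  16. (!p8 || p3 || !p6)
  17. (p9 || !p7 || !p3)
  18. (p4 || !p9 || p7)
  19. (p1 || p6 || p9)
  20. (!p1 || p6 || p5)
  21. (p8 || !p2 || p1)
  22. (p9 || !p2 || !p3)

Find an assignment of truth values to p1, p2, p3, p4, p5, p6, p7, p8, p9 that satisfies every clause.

p1=False, p2=False, p3=True, p4=True, p5=True, p6=True, p7=False, p8=False, p9=False

Pure literal: p4 appears only positively; assign p4 = True.
Try p1 = False.
Set p2 = False and propagate.
Branch on p3: take p3 = True.
For the remaining variables, p5 = True, p6 = True, p7 = False, p8 = False, p9 = False works.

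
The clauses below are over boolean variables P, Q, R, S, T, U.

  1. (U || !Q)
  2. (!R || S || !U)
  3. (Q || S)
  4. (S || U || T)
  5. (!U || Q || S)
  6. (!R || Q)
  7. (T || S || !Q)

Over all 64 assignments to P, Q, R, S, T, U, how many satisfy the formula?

18

Split on Q, then S.
  Q=T, S=T: forces U=T; P, R, T free → 2^3 = 8.
  Q=T, S=F: remaining (P,R,T,U) ∈ {(F,F,T,T); (T,F,T,T)} — 2.
  Q=F, S=T: forces R=F; P, T, U free → 2^3 = 8.
  Q=F, S=F: a clause becomes empty — 0.
Total: 8 + 2 + 8 + 0 = 18.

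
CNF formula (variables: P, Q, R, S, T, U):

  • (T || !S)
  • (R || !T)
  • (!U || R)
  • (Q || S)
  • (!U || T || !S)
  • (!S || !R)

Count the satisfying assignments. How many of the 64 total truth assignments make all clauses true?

10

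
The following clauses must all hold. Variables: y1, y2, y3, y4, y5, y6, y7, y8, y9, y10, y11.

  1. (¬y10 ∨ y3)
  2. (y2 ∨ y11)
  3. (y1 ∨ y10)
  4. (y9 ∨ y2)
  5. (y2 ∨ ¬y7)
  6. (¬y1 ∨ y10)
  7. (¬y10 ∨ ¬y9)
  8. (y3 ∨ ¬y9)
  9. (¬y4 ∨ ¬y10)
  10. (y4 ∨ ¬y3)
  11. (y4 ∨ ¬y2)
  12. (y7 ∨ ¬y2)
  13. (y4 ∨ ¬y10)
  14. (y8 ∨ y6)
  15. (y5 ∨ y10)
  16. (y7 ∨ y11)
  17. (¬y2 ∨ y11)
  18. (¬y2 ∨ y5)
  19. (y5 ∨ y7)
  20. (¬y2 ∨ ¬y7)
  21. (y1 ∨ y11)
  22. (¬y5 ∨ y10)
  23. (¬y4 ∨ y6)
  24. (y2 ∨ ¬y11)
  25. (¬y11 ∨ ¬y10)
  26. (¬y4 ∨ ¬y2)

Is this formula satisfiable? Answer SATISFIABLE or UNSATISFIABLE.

y2 = True:
  propagation gives y4=True; an empty clause results — contradiction.
y2 = False:
  propagation gives y11=True; an empty clause results — contradiction.
Every branch closes, so no satisfying assignment exists.

UNSATISFIABLE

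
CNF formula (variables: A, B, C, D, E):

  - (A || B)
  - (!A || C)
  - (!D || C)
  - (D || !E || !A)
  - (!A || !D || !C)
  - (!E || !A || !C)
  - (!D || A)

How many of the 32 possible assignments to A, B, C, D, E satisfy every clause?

6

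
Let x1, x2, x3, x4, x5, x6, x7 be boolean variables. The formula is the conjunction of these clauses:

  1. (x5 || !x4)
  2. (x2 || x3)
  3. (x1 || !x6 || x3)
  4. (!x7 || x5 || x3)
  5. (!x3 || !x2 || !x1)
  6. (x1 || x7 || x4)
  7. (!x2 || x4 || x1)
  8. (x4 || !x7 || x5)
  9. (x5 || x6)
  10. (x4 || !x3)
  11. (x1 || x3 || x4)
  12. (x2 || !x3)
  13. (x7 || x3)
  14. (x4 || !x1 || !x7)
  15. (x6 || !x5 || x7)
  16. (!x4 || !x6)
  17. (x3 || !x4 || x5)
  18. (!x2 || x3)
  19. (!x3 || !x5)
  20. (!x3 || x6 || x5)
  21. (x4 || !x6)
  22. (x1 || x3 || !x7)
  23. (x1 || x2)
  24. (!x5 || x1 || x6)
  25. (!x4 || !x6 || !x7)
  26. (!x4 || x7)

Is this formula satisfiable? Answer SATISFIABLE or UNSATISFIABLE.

UNSATISFIABLE

x3 = True:
  propagation gives x4=True, x5=True; an empty clause results — contradiction.
x3 = False:
  propagation gives x2=True; an empty clause results — contradiction.
Every branch closes, so no satisfying assignment exists.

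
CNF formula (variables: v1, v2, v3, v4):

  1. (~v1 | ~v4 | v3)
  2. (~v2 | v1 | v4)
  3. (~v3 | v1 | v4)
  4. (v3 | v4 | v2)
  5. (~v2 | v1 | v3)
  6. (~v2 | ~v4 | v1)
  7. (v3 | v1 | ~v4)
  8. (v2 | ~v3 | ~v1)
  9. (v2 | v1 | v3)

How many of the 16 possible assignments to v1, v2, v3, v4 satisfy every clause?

The models are:
  v1=F v2=F v3=T v4=T
  v1=T v2=T v3=F v4=F
  v1=T v2=T v3=T v4=F
  v1=T v2=T v3=T v4=T
Count: 4.

4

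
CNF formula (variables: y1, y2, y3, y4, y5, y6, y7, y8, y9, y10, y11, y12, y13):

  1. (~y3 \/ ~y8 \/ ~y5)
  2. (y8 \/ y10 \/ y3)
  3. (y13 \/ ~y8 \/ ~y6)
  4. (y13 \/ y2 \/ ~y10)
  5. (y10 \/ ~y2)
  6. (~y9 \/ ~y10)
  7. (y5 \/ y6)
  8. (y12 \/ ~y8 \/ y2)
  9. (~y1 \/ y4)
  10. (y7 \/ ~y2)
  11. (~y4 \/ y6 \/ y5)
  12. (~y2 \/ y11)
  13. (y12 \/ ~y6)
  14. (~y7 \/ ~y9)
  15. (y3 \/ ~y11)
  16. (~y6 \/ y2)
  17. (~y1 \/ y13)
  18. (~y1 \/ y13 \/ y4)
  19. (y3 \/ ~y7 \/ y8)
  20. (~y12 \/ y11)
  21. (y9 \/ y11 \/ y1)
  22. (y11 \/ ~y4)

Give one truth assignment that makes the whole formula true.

y1=T  y2=T  y3=T  y4=T  y5=T  y6=T  y7=T  y8=F  y9=F  y10=T  y11=T  y12=T  y13=T

Pure literal: y13 appears only positively; assign y13 = True.
Set y1 = True and propagate.
  then y4 is forced to True.
  then y11 is forced to True.
  then y3 is forced to True.
Set y2 = True and propagate.
  then y10 is forced to True.
  then y9 is forced to False.
  then y7 is forced to True.
Branch on y5: take y5 = True.
  then y8 is forced to False.
The remaining clauses are satisfied by y6 = True, y12 = True.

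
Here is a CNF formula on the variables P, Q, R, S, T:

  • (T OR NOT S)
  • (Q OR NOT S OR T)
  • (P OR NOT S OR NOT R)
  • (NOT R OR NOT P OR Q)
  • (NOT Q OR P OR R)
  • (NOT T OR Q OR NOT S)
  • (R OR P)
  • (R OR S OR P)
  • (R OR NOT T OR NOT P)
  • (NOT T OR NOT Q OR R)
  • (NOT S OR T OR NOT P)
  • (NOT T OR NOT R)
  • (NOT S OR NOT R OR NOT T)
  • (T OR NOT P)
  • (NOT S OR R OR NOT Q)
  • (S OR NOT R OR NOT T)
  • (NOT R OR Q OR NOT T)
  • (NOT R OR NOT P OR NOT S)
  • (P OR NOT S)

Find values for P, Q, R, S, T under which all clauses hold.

P=F, Q=T, R=T, S=F, T=F

Branch on P: take P = False.
  then R is forced to True.
  then S is forced to False.
  then T is forced to False.
Q is now unconstrained; take Q = True.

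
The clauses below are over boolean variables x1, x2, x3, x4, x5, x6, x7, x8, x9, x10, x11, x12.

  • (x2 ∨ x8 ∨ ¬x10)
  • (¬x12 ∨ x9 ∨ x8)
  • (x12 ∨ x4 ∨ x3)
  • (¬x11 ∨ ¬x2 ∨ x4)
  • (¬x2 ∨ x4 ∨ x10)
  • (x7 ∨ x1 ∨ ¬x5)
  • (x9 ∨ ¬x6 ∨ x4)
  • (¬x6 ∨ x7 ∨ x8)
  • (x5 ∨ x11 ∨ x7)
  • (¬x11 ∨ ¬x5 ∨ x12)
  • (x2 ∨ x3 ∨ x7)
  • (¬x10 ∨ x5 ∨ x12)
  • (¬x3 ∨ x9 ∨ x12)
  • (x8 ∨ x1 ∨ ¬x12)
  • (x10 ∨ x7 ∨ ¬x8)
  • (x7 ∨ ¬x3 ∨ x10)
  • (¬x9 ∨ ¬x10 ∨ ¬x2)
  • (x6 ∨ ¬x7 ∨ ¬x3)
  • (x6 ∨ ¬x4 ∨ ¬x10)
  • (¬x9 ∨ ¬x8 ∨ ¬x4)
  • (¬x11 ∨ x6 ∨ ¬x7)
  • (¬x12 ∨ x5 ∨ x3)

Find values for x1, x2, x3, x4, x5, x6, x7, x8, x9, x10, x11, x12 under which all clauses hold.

x1 = F, x2 = T, x3 = F, x4 = T, x5 = F, x6 = T, x7 = T, x8 = T, x9 = F, x10 = F, x11 = F, x12 = F

Branch on x1: take x1 = False.
For the remaining variables, x2 = True, x3 = False, x4 = True, x5 = False, x6 = True, x7 = True, x8 = True, x9 = False, x10 = False, x11 = False, x12 = False works.
Every clause has at least one true literal under this assignment.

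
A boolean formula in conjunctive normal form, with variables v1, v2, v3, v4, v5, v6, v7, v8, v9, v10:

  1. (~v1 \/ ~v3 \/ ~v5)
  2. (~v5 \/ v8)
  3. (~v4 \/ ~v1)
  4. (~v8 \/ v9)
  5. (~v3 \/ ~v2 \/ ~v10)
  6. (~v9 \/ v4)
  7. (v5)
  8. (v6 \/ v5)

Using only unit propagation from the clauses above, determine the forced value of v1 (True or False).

False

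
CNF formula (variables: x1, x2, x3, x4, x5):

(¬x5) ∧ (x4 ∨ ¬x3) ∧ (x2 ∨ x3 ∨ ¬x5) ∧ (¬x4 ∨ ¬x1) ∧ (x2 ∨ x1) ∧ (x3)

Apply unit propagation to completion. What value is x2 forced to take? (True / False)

True

(¬x5) is a unit clause: x5 = False.
(x3) is a unit clause: x3 = True.
From (x4 ∨ ¬x3) and x3 = True: x4 = True.
(¬x1 ∨ ¬x4) with x4 = True leaves only ¬x1, so x1 = False.
(x2 ∨ x1): since x1 = False, the clause reduces to (x2). x2 = True.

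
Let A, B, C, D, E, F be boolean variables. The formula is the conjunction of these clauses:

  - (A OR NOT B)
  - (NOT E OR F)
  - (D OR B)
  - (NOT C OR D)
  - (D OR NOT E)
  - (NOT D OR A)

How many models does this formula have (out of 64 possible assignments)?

14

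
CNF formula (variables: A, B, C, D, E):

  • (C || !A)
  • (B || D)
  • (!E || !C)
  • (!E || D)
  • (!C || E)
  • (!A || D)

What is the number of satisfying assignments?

Satisfying assignments:
  A=0 B=0 C=0 D=1 E=0
  A=0 B=0 C=0 D=1 E=1
  A=0 B=1 C=0 D=0 E=0
  A=0 B=1 C=0 D=1 E=0
  A=0 B=1 C=0 D=1 E=1
That's 5 in total.

5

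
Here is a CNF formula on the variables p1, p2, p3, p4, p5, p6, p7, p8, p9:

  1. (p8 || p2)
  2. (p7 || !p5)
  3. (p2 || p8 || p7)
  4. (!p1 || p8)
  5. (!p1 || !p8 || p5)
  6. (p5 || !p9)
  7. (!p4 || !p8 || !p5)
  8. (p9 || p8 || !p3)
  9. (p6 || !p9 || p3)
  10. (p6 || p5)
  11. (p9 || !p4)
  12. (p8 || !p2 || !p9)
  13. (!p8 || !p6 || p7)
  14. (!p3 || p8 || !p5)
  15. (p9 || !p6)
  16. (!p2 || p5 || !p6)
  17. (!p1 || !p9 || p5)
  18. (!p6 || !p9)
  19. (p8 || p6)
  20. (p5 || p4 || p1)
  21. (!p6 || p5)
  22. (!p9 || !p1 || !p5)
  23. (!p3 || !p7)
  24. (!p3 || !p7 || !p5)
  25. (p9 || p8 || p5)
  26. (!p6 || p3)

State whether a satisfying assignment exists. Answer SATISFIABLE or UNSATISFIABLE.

Branch on p1: take p1 = True.
  then p8 is forced to True.
  then p5 is forced to True.
  then p7 is forced to True.
  then p4 is forced to False.
  then p9 is forced to False.
  then p6 is forced to False.
  then p3 is forced to False.
p2 is now unconstrained; take p2 = True.
So p1=True, p2=True, p3=False, p4=False, p5=True, p6=False, p7=True, p8=True, p9=False is a satisfying assignment.

SATISFIABLE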